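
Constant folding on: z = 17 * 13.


17 * 13 = 221 at compile time
Optimized: z = 221


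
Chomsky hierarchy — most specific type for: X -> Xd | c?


Left-linear: every RHS is a terminal or one nonterminal followed by a terminal
Classification: Type 3 (Regular)


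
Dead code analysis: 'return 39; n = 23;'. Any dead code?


statement follows a return and is unreachable
Dead: 'n = 23'


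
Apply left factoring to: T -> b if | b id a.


Common prefix: 'b'
Factored: T -> b T', T' -> if | id a


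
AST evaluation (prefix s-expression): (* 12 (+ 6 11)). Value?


Evaluate inner: (+ 6 11) = 17
Evaluate root: (* 12 17) = 204
Result: 204


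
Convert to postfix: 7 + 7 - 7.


Left to right (same or higher precedence on left)
Postfix: 7 7 + 7 -


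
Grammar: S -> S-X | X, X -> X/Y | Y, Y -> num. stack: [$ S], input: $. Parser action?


start symbol S on stack, input exhausted
Action: accept


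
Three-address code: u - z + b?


Break into single-operator statements:
t1 = u - z
t2 = t1 + b


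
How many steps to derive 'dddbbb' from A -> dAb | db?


Derivation: A => dAb => ddAbb => dddbbb
Steps: 3


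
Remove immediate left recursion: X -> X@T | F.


Left-recursive alternatives: X@T; non-recursive: F
Introduce X': X -> FX', X' -> @TX' | ε


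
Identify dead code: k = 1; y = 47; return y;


k is assigned but never read
Dead: 'k = 1'


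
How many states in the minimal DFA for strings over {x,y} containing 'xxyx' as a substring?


KMP-style automaton: 4 progress states + 1 absorbing accept = 5
Minimal DFA: 5 states


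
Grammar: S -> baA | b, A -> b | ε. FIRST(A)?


Per alternative of A: FIRST(b) = {b}; FIRST(ε) = {ε}
FIRST(A) = {b, ε}


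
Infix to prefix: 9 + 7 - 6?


left-to-right (same/higher precedence on left): tree is (- (+ 9 7) 6)
Prefix: - + 9 7 6


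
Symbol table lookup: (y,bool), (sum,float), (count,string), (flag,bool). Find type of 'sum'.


Lookup 'sum' → type float


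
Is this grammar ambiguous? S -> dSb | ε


balanced d^n…b^n: each string has a unique parse
Unambiguous


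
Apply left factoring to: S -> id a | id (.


Common prefix: 'id'
Factored: S -> id S', S' -> a | (


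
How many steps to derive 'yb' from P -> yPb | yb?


Derivation: P => yb
Steps: 1


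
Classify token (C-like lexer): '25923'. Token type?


Pattern: digits only
Type: INTEGER_LITERAL


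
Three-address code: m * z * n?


Break into single-operator statements:
t1 = m * z
t2 = t1 * n


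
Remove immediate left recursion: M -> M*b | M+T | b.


Left-recursive alternatives: M*b, M+T; non-recursive: b
Introduce M': M -> bM', M' -> *bM' | +TM' | ε


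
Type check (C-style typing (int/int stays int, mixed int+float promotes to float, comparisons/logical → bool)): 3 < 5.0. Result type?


Operand types: int < float
Rule: comparison yields bool
Result type: bool


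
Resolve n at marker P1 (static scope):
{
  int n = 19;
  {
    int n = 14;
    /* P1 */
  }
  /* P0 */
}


n declared in the same block as P1
n = 14


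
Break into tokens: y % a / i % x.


Scan left to right, longest-match per lexeme
Tokens: ID(y), OP(%), ID(a), OP(/), ID(i), OP(%), ID(x)


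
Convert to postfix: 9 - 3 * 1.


* has higher precedence, evaluate 3*1 first
Postfix: 9 3 1 * -


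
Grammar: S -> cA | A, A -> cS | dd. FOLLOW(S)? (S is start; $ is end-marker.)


$ ∈ FOLLOW(S). For each A -> αBβ: add FIRST(β)\{ε} to FOLLOW(B); if β nullable, add FOLLOW(A).
FOLLOW(S) = {$}


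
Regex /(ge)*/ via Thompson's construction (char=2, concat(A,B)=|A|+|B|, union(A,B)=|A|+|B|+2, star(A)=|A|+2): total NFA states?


Syntax tree has 2 char leaf(s), 0 union(s), 1 star(s)
chars contribute 2×2 = 4; each union adds +2; each star adds +2
Total: 4 + 0 + 2 = 6 states


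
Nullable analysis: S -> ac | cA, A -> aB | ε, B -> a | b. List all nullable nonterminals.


A nonterminal is nullable iff some alternative derives ε (directly, or every symbol in it is nullable)
Nullable: {A}


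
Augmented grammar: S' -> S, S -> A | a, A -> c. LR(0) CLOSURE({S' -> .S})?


Start: S' -> .S
For each item with dot before a nonterminal B, add B -> .γ for every B-production
Closure: [S' -> .S, S -> .A, S -> .a, A -> .c]


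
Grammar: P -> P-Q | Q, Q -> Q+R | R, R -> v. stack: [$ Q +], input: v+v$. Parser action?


no handle; shift 'v'
Action: shift


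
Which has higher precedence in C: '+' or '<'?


'+' is additive (level 9); '<' is relational (level 7)
Higher level binds tighter
'+' has higher precedence than '<'


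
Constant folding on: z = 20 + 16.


20 + 16 = 36 at compile time
Optimized: z = 36


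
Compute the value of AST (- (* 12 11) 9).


Evaluate inner: (* 12 11) = 132
Evaluate root: (- 132 9) = 123
Result: 123


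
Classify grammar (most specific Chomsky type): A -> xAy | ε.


Single nonterminal LHS, but x^n y^n is not regular
Classification: Type 2 (Context-Free)


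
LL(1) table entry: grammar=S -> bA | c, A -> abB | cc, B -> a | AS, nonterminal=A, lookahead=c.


For [A, c]: 'c' ∈ FIRST(cc)
Entry: A -> cc


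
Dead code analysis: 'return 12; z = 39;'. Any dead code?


statement follows a return and is unreachable
Dead: 'z = 39'


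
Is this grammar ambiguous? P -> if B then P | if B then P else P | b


dangling else: 'if B then if B then b else b' parses two ways
Ambiguous


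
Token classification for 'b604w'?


Pattern: letter/underscore followed by alphanumerics, not a keyword
Type: IDENTIFIER


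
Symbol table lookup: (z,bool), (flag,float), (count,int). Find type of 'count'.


Lookup 'count' → type int


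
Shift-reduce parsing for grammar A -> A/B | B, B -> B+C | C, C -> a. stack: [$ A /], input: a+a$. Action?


no handle ('A/' is not any RHS); shift 'a'
Action: shift


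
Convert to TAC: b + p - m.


Break into single-operator statements:
t1 = b + p
t2 = t1 - m


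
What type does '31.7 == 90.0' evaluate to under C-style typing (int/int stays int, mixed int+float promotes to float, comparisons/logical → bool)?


Operand types: float == float
Rule: comparison yields bool
Result type: bool


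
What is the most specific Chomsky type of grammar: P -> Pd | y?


Left-linear: every RHS is a terminal or one nonterminal followed by a terminal
Classification: Type 3 (Regular)


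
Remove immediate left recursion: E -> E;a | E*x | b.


Left-recursive alternatives: E;a, E*x; non-recursive: b
Introduce E': E -> bE', E' -> ;aE' | *xE' | ε


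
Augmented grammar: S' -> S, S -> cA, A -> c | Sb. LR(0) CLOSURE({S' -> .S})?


Start: S' -> .S
For each item with dot before a nonterminal B, add B -> .γ for every B-production
Closure: [S' -> .S, S -> .cA]


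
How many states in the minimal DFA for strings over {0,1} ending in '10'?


Track the longest suffix of input matching a prefix of '10': 3 classes (prefixes of length 0..2)
Minimal DFA: 3 states


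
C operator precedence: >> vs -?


'-' is additive (level 9); '>>' is shift (level 8)
Higher level binds tighter
'-' has higher precedence than '>>'


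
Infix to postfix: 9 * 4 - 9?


Left to right (same or higher precedence on left)
Postfix: 9 4 * 9 -


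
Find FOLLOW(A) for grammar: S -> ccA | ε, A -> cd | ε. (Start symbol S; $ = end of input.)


$ ∈ FOLLOW(S). For each A -> αBβ: add FIRST(β)\{ε} to FOLLOW(B); if β nullable, add FOLLOW(A).
FOLLOW(A) = {$}


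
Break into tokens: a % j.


Scan left to right, longest-match per lexeme
Tokens: ID(a), OP(%), ID(j)


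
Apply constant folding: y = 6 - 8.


6 - 8 = -2 at compile time
Optimized: y = -2


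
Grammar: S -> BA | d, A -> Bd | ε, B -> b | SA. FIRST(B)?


Per alternative of B: FIRST(b) = {b}; FIRST(SA) = {b, d}
FIRST(B) = {b, d}


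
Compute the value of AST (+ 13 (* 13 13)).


Evaluate inner: (* 13 13) = 169
Evaluate root: (+ 13 169) = 182
Result: 182


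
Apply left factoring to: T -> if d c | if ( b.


Common prefix: 'if'
Factored: T -> if T', T' -> d c | ( b


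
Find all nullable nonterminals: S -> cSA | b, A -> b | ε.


A nonterminal is nullable iff some alternative derives ε (directly, or every symbol in it is nullable)
Nullable: {A}


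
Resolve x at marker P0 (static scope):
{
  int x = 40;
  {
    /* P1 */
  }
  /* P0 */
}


x declared in the same block as P0
x = 40


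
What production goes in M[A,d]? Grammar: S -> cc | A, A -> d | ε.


For [A, d]: 'd' ∈ FIRST(d)
Entry: A -> d


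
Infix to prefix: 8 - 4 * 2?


'*' binds tighter: tree is (- 8 (* 4 2))
Prefix: - 8 * 4 2


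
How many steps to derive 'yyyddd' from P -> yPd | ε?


Derivation: P => yPd => yyPdd => yyyPddd => yyyddd
Steps: 4


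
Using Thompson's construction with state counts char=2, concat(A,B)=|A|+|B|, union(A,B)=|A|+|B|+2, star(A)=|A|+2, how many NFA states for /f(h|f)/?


Syntax tree has 3 char leaf(s), 1 union(s), 0 star(s)
chars contribute 3×2 = 6; each union adds +2; each star adds +2
Total: 6 + 2 + 0 = 8 states


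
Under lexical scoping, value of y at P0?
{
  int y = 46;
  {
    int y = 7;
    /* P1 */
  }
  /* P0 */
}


y declared in the same block as P0
y = 46


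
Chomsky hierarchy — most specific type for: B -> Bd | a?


Left-linear: every RHS is a terminal or one nonterminal followed by a terminal
Classification: Type 3 (Regular)


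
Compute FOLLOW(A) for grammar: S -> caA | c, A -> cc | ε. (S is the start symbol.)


$ ∈ FOLLOW(S). For each A -> αBβ: add FIRST(β)\{ε} to FOLLOW(B); if β nullable, add FOLLOW(A).
FOLLOW(A) = {$}


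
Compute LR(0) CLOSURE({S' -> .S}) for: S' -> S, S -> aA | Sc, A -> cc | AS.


Start: S' -> .S
For each item with dot before a nonterminal B, add B -> .γ for every B-production
Closure: [S' -> .S, S -> .aA, S -> .Sc]


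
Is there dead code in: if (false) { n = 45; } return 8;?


condition is constant false, so the whole block is unreachable
Dead: 'if (false) { n = 45; }'


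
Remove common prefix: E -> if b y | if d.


Common prefix: 'if'
Factored: E -> if E', E' -> b y | d


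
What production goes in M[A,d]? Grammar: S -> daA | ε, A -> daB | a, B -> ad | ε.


For [A, d]: 'd' ∈ FIRST(daB)
Entry: A -> daB


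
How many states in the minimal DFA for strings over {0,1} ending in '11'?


Track the longest suffix of input matching a prefix of '11': 3 classes (prefixes of length 0..2)
Minimal DFA: 3 states


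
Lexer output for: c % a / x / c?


Scan left to right, longest-match per lexeme
Tokens: ID(c), OP(%), ID(a), OP(/), ID(x), OP(/), ID(c)


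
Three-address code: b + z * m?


Break into single-operator statements:
t1 = z * m
t2 = b + t1


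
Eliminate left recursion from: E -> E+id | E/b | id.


Left-recursive alternatives: E+id, E/b; non-recursive: id
Introduce E': E -> idE', E' -> +idE' | /bE' | ε


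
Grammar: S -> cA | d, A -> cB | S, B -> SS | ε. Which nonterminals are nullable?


A nonterminal is nullable iff some alternative derives ε (directly, or every symbol in it is nullable)
Nullable: {B}


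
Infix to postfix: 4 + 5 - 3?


Left to right (same or higher precedence on left)
Postfix: 4 5 + 3 -


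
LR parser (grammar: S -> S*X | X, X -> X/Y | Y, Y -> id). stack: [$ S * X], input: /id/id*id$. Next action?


'/' can extend X; shift to build X -> X/Y
Action: shift


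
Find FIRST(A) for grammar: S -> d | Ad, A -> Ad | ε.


Per alternative of A: FIRST(Ad) = {d}; FIRST(ε) = {ε}
FIRST(A) = {d, ε}


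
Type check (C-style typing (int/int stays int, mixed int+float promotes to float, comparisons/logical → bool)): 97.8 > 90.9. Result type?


Operand types: float > float
Rule: comparison yields bool
Result type: bool


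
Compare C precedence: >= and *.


'*' is multiplicative (level 10); '>=' is relational (level 7)
Higher level binds tighter
'*' has higher precedence than '>='


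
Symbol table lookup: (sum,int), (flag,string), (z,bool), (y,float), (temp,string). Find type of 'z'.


Lookup 'z' → type bool


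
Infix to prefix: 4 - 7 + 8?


left-to-right (same/higher precedence on left): tree is (+ (- 4 7) 8)
Prefix: + - 4 7 8


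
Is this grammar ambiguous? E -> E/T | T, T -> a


precedence layered via separate nonterminal T: deterministic
Unambiguous


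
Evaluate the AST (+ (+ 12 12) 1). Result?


Evaluate inner: (+ 12 12) = 24
Evaluate root: (+ 24 1) = 25
Result: 25


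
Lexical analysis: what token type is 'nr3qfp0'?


Pattern: letter/underscore followed by alphanumerics, not a keyword
Type: IDENTIFIER


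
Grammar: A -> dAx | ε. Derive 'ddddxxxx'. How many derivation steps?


Derivation: A => dAx => ddAxx => dddAxxx => ddddAxxxx => ddddxxxx
Steps: 5


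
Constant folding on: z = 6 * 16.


6 * 16 = 96 at compile time
Optimized: z = 96


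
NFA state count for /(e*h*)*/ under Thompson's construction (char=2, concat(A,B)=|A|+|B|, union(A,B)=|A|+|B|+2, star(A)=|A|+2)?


Syntax tree has 2 char leaf(s), 0 union(s), 3 star(s)
chars contribute 2×2 = 4; each union adds +2; each star adds +2
Total: 4 + 0 + 6 = 10 states


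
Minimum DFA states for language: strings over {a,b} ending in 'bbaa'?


Track the longest suffix of input matching a prefix of 'bbaa': 5 classes (prefixes of length 0..4)
Minimal DFA: 5 states


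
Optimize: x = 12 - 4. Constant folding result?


12 - 4 = 8 at compile time
Optimized: x = 8


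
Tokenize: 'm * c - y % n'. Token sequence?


Scan left to right, longest-match per lexeme
Tokens: ID(m), OP(*), ID(c), OP(-), ID(y), OP(%), ID(n)


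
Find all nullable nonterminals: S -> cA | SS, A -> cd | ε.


A nonterminal is nullable iff some alternative derives ε (directly, or every symbol in it is nullable)
Nullable: {A}


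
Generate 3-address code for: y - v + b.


Break into single-operator statements:
t1 = y - v
t2 = t1 + b


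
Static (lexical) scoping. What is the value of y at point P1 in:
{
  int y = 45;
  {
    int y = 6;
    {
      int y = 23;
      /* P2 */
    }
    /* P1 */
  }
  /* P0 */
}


y declared in the same block as P1
y = 6


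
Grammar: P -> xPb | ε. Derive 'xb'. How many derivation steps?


Derivation: P => xPb => xb
Steps: 2


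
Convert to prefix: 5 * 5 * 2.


left-to-right (same/higher precedence on left): tree is (* (* 5 5) 2)
Prefix: * * 5 5 2


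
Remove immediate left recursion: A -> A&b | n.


Left-recursive alternatives: A&b; non-recursive: n
Introduce A': A -> nA', A' -> &bA' | ε


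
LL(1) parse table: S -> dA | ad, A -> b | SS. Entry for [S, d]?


For [S, d]: 'd' ∈ FIRST(dA)
Entry: S -> dA


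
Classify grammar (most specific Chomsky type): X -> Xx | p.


Left-linear: every RHS is a terminal or one nonterminal followed by a terminal
Classification: Type 3 (Regular)


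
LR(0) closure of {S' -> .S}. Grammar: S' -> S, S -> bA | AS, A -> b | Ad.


Start: S' -> .S
For each item with dot before a nonterminal B, add B -> .γ for every B-production
Closure: [S' -> .S, S -> .bA, S -> .AS, A -> .b, A -> .Ad]


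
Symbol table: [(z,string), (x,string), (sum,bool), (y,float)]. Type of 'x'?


Lookup 'x' → type string


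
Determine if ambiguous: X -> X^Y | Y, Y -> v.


precedence layered via separate nonterminal Y: deterministic
Unambiguous


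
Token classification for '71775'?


Pattern: digits only
Type: INTEGER_LITERAL


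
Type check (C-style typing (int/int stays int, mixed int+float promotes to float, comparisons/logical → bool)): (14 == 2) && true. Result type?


Operand types: bool && bool
Rule: logical operators take bool operands and yield bool
Result type: bool


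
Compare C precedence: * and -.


'*' is multiplicative (level 10); '-' is additive (level 9)
Higher level binds tighter
'*' has higher precedence than '-'


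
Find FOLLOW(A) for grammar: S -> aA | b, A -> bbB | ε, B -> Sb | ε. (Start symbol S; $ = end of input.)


$ ∈ FOLLOW(S). For each A -> αBβ: add FIRST(β)\{ε} to FOLLOW(B); if β nullable, add FOLLOW(A).
FOLLOW(A) = {$, b}


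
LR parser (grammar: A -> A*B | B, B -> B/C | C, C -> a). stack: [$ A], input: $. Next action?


start symbol A on stack, input exhausted
Action: accept


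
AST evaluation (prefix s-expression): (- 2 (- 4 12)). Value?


Evaluate inner: (- 4 12) = -8
Evaluate root: (- 2 -8) = 10
Result: 10


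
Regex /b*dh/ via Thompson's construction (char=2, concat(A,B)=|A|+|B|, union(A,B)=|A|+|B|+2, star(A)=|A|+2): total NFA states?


Syntax tree has 3 char leaf(s), 0 union(s), 1 star(s)
chars contribute 3×2 = 6; each union adds +2; each star adds +2
Total: 6 + 0 + 2 = 8 states


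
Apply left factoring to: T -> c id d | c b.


Common prefix: 'c'
Factored: T -> c T', T' -> id d | b


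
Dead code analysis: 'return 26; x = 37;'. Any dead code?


statement follows a return and is unreachable
Dead: 'x = 37'


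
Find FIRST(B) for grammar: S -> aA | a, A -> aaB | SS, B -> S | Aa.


Per alternative of B: FIRST(S) = {a}; FIRST(Aa) = {a}
FIRST(B) = {a}


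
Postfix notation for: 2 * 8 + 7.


Left to right (same or higher precedence on left)
Postfix: 2 8 * 7 +


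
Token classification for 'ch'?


Pattern: letter/underscore followed by alphanumerics, not a keyword
Type: IDENTIFIER


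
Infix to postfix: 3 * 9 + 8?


Left to right (same or higher precedence on left)
Postfix: 3 9 * 8 +


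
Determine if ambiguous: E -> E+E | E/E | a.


'a+a/a' has two parse trees (no precedence encoded between + and /)
Ambiguous


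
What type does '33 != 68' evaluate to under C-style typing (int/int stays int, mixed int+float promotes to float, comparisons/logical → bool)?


Operand types: int != int
Rule: comparison yields bool
Result type: bool


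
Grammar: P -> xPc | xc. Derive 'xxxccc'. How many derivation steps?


Derivation: P => xPc => xxPcc => xxxccc
Steps: 3


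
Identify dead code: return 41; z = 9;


statement follows a return and is unreachable
Dead: 'z = 9'


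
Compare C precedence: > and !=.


'>' is relational (level 7); '!=' is equality (level 6)
Higher level binds tighter
'>' has higher precedence than '!='


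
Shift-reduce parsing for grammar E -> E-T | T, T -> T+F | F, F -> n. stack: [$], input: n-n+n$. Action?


no handle on stack; shift 'n'
Action: shift


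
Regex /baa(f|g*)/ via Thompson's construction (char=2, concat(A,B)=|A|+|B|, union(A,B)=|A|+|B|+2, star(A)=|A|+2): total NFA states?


Syntax tree has 5 char leaf(s), 1 union(s), 1 star(s)
chars contribute 5×2 = 10; each union adds +2; each star adds +2
Total: 10 + 2 + 2 = 14 states


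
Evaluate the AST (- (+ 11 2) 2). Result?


Evaluate inner: (+ 11 2) = 13
Evaluate root: (- 13 2) = 11
Result: 11


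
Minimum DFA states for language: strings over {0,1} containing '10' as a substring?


KMP-style automaton: 2 progress states + 1 absorbing accept = 3
Minimal DFA: 3 states


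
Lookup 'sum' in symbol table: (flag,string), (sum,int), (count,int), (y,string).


Lookup 'sum' → type int


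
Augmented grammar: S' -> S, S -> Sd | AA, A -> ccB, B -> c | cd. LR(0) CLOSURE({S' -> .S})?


Start: S' -> .S
For each item with dot before a nonterminal B, add B -> .γ for every B-production
Closure: [S' -> .S, S -> .Sd, S -> .AA, A -> .ccB]


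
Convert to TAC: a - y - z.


Break into single-operator statements:
t1 = a - y
t2 = t1 - z


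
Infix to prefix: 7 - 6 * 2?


'*' binds tighter: tree is (- 7 (* 6 2))
Prefix: - 7 * 6 2


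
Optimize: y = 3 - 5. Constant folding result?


3 - 5 = -2 at compile time
Optimized: y = -2


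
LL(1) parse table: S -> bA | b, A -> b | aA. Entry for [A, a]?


For [A, a]: 'a' ∈ FIRST(aA)
Entry: A -> aA


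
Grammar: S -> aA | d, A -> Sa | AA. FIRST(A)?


Per alternative of A: FIRST(Sa) = {a, d}; FIRST(AA) = {a, d}
FIRST(A) = {a, d}


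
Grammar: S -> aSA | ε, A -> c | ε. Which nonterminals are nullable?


A nonterminal is nullable iff some alternative derives ε (directly, or every symbol in it is nullable)
Nullable: {A, S}


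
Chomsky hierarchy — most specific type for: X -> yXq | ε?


Single nonterminal LHS, but y^n q^n is not regular
Classification: Type 2 (Context-Free)


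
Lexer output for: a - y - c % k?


Scan left to right, longest-match per lexeme
Tokens: ID(a), OP(-), ID(y), OP(-), ID(c), OP(%), ID(k)


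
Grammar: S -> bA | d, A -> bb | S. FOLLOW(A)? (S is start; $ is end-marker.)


$ ∈ FOLLOW(S). For each A -> αBβ: add FIRST(β)\{ε} to FOLLOW(B); if β nullable, add FOLLOW(A).
FOLLOW(A) = {$}


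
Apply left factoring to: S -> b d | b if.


Common prefix: 'b'
Factored: S -> b S', S' -> d | if


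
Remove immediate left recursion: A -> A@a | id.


Left-recursive alternatives: A@a; non-recursive: id
Introduce A': A -> idA', A' -> @aA' | ε


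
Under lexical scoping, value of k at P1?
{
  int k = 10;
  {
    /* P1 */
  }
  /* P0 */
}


P1's block does not declare k; resolves to the enclosing declaration at depth 0
k = 10


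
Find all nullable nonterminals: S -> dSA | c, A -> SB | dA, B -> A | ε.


A nonterminal is nullable iff some alternative derives ε (directly, or every symbol in it is nullable)
Nullable: {B}


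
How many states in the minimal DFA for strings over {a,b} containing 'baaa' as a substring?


KMP-style automaton: 4 progress states + 1 absorbing accept = 5
Minimal DFA: 5 states


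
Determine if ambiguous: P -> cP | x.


right-linear, alternatives start with distinct terminals 'c' vs 'x': unique leftmost derivation
Unambiguous


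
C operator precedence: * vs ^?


'*' is multiplicative (level 10); '^' is bitwise XOR (level 4)
Higher level binds tighter
'*' has higher precedence than '^'


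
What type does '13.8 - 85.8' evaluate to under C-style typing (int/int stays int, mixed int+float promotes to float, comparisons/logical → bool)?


Operand types: float - float
Rule: mixed int/float promotes to float; int/int stays int
Result type: float


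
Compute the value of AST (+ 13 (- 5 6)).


Evaluate inner: (- 5 6) = -1
Evaluate root: (+ 13 -1) = 12
Result: 12


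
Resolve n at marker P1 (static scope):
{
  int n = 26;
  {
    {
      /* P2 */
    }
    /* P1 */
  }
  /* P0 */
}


P1's block does not declare n; resolves to the enclosing declaration at depth 0
n = 26


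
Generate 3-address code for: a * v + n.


Break into single-operator statements:
t1 = a * v
t2 = t1 + n


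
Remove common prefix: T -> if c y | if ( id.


Common prefix: 'if'
Factored: T -> if T', T' -> c y | ( id


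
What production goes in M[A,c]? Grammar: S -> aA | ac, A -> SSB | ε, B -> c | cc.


For [A, c]: ε is nullable and 'c' ∈ FOLLOW(A)
Entry: A -> ε


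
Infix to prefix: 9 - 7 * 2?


'*' binds tighter: tree is (- 9 (* 7 2))
Prefix: - 9 * 7 2


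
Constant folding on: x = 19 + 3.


19 + 3 = 22 at compile time
Optimized: x = 22


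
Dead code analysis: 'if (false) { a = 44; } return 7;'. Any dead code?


condition is constant false, so the whole block is unreachable
Dead: 'if (false) { a = 44; }'


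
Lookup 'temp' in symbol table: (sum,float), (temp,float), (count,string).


Lookup 'temp' → type float


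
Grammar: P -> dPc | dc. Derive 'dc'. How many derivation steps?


Derivation: P => dc
Steps: 1


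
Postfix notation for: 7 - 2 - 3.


Left to right (same or higher precedence on left)
Postfix: 7 2 - 3 -


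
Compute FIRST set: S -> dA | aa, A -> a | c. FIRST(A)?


Per alternative of A: FIRST(a) = {a}; FIRST(c) = {c}
FIRST(A) = {a, c}


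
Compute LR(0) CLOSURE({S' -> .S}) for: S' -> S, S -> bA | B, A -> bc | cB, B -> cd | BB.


Start: S' -> .S
For each item with dot before a nonterminal B, add B -> .γ for every B-production
Closure: [S' -> .S, S -> .bA, S -> .B, B -> .cd, B -> .BB]


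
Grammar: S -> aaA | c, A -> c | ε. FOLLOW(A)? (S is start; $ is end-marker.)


$ ∈ FOLLOW(S). For each A -> αBβ: add FIRST(β)\{ε} to FOLLOW(B); if β nullable, add FOLLOW(A).
FOLLOW(A) = {$}


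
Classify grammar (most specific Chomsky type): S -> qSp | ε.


Single nonterminal LHS, but q^n p^n is not regular
Classification: Type 2 (Context-Free)


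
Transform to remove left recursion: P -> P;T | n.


Left-recursive alternatives: P;T; non-recursive: n
Introduce P': P -> nP', P' -> ;TP' | ε


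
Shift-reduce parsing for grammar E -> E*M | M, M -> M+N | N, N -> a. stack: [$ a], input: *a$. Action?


'a' on top is the handle for N -> a
Action: reduce (N -> a)


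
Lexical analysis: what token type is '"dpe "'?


Pattern: double-quoted sequence
Type: STRING_LITERAL


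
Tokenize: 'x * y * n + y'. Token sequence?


Scan left to right, longest-match per lexeme
Tokens: ID(x), OP(*), ID(y), OP(*), ID(n), OP(+), ID(y)


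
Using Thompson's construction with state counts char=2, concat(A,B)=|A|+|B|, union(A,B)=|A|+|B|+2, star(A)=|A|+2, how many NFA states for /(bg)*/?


Syntax tree has 2 char leaf(s), 0 union(s), 1 star(s)
chars contribute 2×2 = 4; each union adds +2; each star adds +2
Total: 4 + 0 + 2 = 6 states


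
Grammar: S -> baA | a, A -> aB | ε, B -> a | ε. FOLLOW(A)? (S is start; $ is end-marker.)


$ ∈ FOLLOW(S). For each A -> αBβ: add FIRST(β)\{ε} to FOLLOW(B); if β nullable, add FOLLOW(A).
FOLLOW(A) = {$}


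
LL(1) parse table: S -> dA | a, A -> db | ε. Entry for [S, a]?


For [S, a]: 'a' ∈ FIRST(a)
Entry: S -> a


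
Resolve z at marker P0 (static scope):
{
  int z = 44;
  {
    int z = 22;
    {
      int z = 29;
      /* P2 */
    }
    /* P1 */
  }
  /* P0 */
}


z declared in the same block as P0
z = 44


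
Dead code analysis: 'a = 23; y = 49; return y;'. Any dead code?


a is assigned but never read
Dead: 'a = 23'


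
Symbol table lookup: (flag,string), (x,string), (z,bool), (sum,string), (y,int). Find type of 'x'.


Lookup 'x' → type string


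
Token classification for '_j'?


Pattern: letter/underscore followed by alphanumerics, not a keyword
Type: IDENTIFIER


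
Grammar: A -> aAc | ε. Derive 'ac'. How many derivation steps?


Derivation: A => aAc => ac
Steps: 2


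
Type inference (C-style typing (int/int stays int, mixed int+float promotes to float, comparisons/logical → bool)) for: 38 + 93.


Operand types: int + int
Rule: mixed int/float promotes to float; int/int stays int
Result type: int


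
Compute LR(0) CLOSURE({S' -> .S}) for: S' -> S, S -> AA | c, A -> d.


Start: S' -> .S
For each item with dot before a nonterminal B, add B -> .γ for every B-production
Closure: [S' -> .S, S -> .AA, S -> .c, A -> .d]


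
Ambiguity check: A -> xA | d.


right-linear, alternatives start with distinct terminals 'x' vs 'd': unique leftmost derivation
Unambiguous


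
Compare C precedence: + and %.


'%' is multiplicative (level 10); '+' is additive (level 9)
Higher level binds tighter
'%' has higher precedence than '+'


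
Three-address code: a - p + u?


Break into single-operator statements:
t1 = a - p
t2 = t1 + u


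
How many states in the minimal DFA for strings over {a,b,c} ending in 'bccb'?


Track the longest suffix of input matching a prefix of 'bccb': 5 classes (prefixes of length 0..4)
Minimal DFA: 5 states


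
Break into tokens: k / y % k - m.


Scan left to right, longest-match per lexeme
Tokens: ID(k), OP(/), ID(y), OP(%), ID(k), OP(-), ID(m)


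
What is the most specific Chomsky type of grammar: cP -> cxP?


LHS has context (more than one symbol) and |LHS| ≤ |RHS|
Classification: Type 1 (Context-Sensitive)


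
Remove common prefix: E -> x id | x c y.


Common prefix: 'x'
Factored: E -> x E', E' -> id | c y


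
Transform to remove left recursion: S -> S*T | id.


Left-recursive alternatives: S*T; non-recursive: id
Introduce S': S -> idS', S' -> *TS' | ε


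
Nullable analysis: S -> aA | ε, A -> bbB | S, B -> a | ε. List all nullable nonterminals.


A nonterminal is nullable iff some alternative derives ε (directly, or every symbol in it is nullable)
Nullable: {A, B, S}


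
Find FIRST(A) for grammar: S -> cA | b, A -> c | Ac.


Per alternative of A: FIRST(c) = {c}; FIRST(Ac) = {c}
FIRST(A) = {c}


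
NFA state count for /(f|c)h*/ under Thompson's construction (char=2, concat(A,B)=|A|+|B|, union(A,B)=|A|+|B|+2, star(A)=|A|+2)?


Syntax tree has 3 char leaf(s), 1 union(s), 1 star(s)
chars contribute 3×2 = 6; each union adds +2; each star adds +2
Total: 6 + 2 + 2 = 10 states


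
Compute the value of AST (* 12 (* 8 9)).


Evaluate inner: (* 8 9) = 72
Evaluate root: (* 12 72) = 864
Result: 864


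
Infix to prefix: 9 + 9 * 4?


'*' binds tighter: tree is (+ 9 (* 9 4))
Prefix: + 9 * 9 4


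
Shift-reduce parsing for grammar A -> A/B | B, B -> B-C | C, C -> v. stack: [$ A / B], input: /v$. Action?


handle 'A/B' on top; lookahead ∈ FOLLOW(A) = {/, $}
Action: reduce (A -> A/B)


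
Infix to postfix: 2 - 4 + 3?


Left to right (same or higher precedence on left)
Postfix: 2 4 - 3 +


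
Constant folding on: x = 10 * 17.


10 * 17 = 170 at compile time
Optimized: x = 170


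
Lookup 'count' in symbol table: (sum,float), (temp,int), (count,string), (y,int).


Lookup 'count' → type string


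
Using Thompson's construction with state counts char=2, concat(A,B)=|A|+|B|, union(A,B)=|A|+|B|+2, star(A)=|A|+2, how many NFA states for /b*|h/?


Syntax tree has 2 char leaf(s), 1 union(s), 1 star(s)
chars contribute 2×2 = 4; each union adds +2; each star adds +2
Total: 4 + 2 + 2 = 8 states


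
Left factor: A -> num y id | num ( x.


Common prefix: 'num'
Factored: A -> num A', A' -> y id | ( x


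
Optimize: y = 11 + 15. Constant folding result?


11 + 15 = 26 at compile time
Optimized: y = 26


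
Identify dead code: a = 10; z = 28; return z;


a is assigned but never read
Dead: 'a = 10'


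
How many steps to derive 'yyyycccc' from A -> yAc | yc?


Derivation: A => yAc => yyAcc => yyyAccc => yyyycccc
Steps: 4


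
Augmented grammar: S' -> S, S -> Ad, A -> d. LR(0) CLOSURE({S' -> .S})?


Start: S' -> .S
For each item with dot before a nonterminal B, add B -> .γ for every B-production
Closure: [S' -> .S, S -> .Ad, A -> .d]


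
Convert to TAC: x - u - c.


Break into single-operator statements:
t1 = x - u
t2 = t1 - c


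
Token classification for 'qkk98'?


Pattern: letter/underscore followed by alphanumerics, not a keyword
Type: IDENTIFIER


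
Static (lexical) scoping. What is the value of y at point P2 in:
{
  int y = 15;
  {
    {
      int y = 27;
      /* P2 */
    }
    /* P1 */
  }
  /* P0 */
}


y declared in the same block as P2
y = 27


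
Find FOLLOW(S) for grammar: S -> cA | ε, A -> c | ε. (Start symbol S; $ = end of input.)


$ ∈ FOLLOW(S). For each A -> αBβ: add FIRST(β)\{ε} to FOLLOW(B); if β nullable, add FOLLOW(A).
FOLLOW(S) = {$}


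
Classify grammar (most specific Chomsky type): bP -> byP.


LHS has context (more than one symbol) and |LHS| ≤ |RHS|
Classification: Type 1 (Context-Sensitive)


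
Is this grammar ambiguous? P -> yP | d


right-linear, alternatives start with distinct terminals 'y' vs 'd': unique leftmost derivation
Unambiguous


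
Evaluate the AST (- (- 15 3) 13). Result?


Evaluate inner: (- 15 3) = 12
Evaluate root: (- 12 13) = -1
Result: -1


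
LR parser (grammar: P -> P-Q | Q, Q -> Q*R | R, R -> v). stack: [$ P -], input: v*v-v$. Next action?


no handle ('P-' is not any RHS); shift 'v'
Action: shift


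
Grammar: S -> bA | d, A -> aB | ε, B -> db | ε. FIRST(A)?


Per alternative of A: FIRST(aB) = {a}; FIRST(ε) = {ε}
FIRST(A) = {a, ε}


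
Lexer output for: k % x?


Scan left to right, longest-match per lexeme
Tokens: ID(k), OP(%), ID(x)


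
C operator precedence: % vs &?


'%' is multiplicative (level 10); '&' is bitwise AND (level 5)
Higher level binds tighter
'%' has higher precedence than '&'


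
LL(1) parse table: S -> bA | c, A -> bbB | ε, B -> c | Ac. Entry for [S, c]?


For [S, c]: 'c' ∈ FIRST(c)
Entry: S -> c


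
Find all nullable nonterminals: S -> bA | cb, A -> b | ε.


A nonterminal is nullable iff some alternative derives ε (directly, or every symbol in it is nullable)
Nullable: {A}


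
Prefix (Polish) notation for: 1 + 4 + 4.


left-to-right (same/higher precedence on left): tree is (+ (+ 1 4) 4)
Prefix: + + 1 4 4


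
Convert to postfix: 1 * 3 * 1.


Left to right (same or higher precedence on left)
Postfix: 1 3 * 1 *


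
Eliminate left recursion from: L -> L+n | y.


Left-recursive alternatives: L+n; non-recursive: y
Introduce L': L -> yL', L' -> +nL' | ε


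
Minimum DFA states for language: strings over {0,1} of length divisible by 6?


Track length mod 6: states 0..5, accept at 0
Minimal DFA: 6 states


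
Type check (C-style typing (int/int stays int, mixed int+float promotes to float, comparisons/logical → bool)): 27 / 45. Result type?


Operand types: int / int
Rule: mixed int/float promotes to float; int/int stays int
Result type: int


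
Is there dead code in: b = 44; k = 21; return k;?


b is assigned but never read
Dead: 'b = 44'


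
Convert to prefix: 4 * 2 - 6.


left-to-right (same/higher precedence on left): tree is (- (* 4 2) 6)
Prefix: - * 4 2 6


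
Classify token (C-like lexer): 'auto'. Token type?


Pattern: reserved word
Type: KEYWORD


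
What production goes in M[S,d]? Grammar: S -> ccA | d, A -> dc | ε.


For [S, d]: 'd' ∈ FIRST(d)
Entry: S -> d


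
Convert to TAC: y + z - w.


Break into single-operator statements:
t1 = y + z
t2 = t1 - w


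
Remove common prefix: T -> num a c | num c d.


Common prefix: 'num'
Factored: T -> num T', T' -> a c | c d


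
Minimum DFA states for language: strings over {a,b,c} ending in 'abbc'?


Track the longest suffix of input matching a prefix of 'abbc': 5 classes (prefixes of length 0..4)
Minimal DFA: 5 states


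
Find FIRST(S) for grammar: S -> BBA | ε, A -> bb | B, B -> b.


Per alternative of S: FIRST(BBA) = {b}; FIRST(ε) = {ε}
FIRST(S) = {b, ε}


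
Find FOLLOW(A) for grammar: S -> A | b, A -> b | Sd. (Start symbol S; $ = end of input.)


$ ∈ FOLLOW(S). For each A -> αBβ: add FIRST(β)\{ε} to FOLLOW(B); if β nullable, add FOLLOW(A).
FOLLOW(A) = {$, d}


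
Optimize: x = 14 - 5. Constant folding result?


14 - 5 = 9 at compile time
Optimized: x = 9


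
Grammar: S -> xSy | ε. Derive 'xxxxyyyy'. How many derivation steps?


Derivation: S => xSy => xxSyy => xxxSyyy => xxxxSyyyy => xxxxyyyy
Steps: 5


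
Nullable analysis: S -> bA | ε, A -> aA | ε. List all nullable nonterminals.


A nonterminal is nullable iff some alternative derives ε (directly, or every symbol in it is nullable)
Nullable: {A, S}


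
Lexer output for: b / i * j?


Scan left to right, longest-match per lexeme
Tokens: ID(b), OP(/), ID(i), OP(*), ID(j)


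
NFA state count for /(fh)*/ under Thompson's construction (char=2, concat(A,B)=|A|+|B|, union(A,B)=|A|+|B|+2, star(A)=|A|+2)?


Syntax tree has 2 char leaf(s), 0 union(s), 1 star(s)
chars contribute 2×2 = 4; each union adds +2; each star adds +2
Total: 4 + 0 + 2 = 6 states


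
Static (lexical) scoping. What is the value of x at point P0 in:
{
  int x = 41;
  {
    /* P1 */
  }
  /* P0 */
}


x declared in the same block as P0
x = 41


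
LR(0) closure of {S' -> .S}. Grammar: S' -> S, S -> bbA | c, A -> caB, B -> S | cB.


Start: S' -> .S
For each item with dot before a nonterminal B, add B -> .γ for every B-production
Closure: [S' -> .S, S -> .bbA, S -> .c]


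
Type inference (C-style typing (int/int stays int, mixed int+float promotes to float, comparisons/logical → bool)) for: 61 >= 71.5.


Operand types: int >= float
Rule: comparison yields bool
Result type: bool


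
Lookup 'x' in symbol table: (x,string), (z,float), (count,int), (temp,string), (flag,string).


Lookup 'x' → type string


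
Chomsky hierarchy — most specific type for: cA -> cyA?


LHS has context (more than one symbol) and |LHS| ≤ |RHS|
Classification: Type 1 (Context-Sensitive)


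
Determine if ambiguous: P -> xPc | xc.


balanced x^n…c^n: each string has a unique parse
Unambiguous


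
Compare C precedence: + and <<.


'+' is additive (level 9); '<<' is shift (level 8)
Higher level binds tighter
'+' has higher precedence than '<<'


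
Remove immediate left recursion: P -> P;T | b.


Left-recursive alternatives: P;T; non-recursive: b
Introduce P': P -> bP', P' -> ;TP' | ε


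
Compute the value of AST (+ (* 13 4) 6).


Evaluate inner: (* 13 4) = 52
Evaluate root: (+ 52 6) = 58
Result: 58


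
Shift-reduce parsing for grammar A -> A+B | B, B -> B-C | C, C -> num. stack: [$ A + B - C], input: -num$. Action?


handle 'B-C' on top
Action: reduce (B -> B-C)


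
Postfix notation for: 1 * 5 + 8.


Left to right (same or higher precedence on left)
Postfix: 1 5 * 8 +


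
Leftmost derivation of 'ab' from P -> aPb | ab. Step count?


Derivation: P => ab
Steps: 1


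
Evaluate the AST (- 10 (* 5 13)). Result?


Evaluate inner: (* 5 13) = 65
Evaluate root: (- 10 65) = -55
Result: -55


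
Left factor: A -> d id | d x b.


Common prefix: 'd'
Factored: A -> d A', A' -> id | x b


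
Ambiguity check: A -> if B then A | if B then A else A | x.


dangling else: 'if B then if B then x else x' parses two ways
Ambiguous


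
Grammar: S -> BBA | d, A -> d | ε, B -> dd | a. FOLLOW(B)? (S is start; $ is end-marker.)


$ ∈ FOLLOW(S). For each A -> αBβ: add FIRST(β)\{ε} to FOLLOW(B); if β nullable, add FOLLOW(A).
FOLLOW(B) = {$, a, d}


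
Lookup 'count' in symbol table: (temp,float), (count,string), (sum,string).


Lookup 'count' → type string


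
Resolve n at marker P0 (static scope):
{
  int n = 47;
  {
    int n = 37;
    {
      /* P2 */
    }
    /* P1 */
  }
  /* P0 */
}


n declared in the same block as P0
n = 47


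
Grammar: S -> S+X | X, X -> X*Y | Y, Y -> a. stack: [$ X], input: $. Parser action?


lookahead ∉ {*} so X won't extend; reduce S -> X
Action: reduce (S -> X)


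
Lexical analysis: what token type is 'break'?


Pattern: reserved word
Type: KEYWORD


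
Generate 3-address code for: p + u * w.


Break into single-operator statements:
t1 = u * w
t2 = p + t1


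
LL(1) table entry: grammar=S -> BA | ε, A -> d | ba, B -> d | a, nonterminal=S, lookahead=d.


For [S, d]: 'd' ∈ FIRST(BA)
Entry: S -> BA


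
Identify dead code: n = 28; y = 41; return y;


n is assigned but never read
Dead: 'n = 28'


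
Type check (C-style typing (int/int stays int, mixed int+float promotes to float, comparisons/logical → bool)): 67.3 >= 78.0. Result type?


Operand types: float >= float
Rule: comparison yields bool
Result type: bool


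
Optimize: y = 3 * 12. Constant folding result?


3 * 12 = 36 at compile time
Optimized: y = 36


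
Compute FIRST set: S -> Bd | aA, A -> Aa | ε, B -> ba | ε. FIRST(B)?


Per alternative of B: FIRST(ba) = {b}; FIRST(ε) = {ε}
FIRST(B) = {b, ε}
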